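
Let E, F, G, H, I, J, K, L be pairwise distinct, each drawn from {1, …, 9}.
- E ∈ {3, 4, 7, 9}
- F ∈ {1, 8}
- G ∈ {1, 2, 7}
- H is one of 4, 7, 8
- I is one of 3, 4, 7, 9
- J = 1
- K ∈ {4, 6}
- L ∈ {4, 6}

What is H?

J's domain is down to {1}, so J = 1. So F, G can't be 1.
F's domain is down to {8}, so F = 8. So H can't be 8.
The 6 still-open variables together cover exactly {2, 3, 4, 6, 7, 9} — 6 values for 6 variables — and 2 appears only in G's list, so G = 2.
K and L between them cover only {4, 6} — a naked pair. Remove those values from E, H, I.
So H = 7.

7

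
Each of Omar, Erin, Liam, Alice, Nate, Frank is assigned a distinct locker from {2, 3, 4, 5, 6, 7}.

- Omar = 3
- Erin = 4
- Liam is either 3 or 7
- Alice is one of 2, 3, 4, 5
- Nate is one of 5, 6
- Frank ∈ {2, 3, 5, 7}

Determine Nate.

6

Omar's domain is down to {3}, so Omar = 3. Remove 3 from Liam, Alice, Frank.
Erin has just one choice, so Erin = 4. Strike 4 from Alice.
Liam has just one choice, so Liam = 7. Remove 7 from Frank.
The 3 still-open variables together cover exactly {2, 5, 6} — 3 values for 3 variables — and 6 appears only in Nate's list, so Nate = 6.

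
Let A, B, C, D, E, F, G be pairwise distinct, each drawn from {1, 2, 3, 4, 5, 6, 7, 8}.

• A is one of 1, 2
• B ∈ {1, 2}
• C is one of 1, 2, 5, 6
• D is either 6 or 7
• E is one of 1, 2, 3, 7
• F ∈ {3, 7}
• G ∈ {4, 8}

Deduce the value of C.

5

A and B share exactly the 2 values {1, 2}; by pigeonhole those values go to them, so strike 1, 2 from C, E.
The 2 variables E and F are confined to {3, 7}, which locks those values in; drop them from D.
That leaves D = 6. Remove 6 from C.
So C = 5.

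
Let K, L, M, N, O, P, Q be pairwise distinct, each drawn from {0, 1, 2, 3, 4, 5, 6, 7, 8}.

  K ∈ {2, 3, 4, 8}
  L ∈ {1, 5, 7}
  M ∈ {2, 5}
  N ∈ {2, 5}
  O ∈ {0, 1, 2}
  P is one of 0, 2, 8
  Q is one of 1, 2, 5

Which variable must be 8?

The 2 variables M and N are confined to {2, 5}, which locks those values in; drop them from K, L, O, P, Q.
Q's domain is down to {1}, so Q = 1. Eliminate 1 elsewhere: L, O.
L must be 7 (only option left).
O has just one choice, so O = 0. So P can't be 0.
So 8 goes to P.

P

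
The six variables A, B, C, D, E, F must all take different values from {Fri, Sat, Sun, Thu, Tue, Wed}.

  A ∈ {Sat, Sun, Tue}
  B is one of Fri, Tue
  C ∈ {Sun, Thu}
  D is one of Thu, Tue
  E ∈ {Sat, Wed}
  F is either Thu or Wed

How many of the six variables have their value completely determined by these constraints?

Among the 6 variables, Fri fits only B (and all 6 values in {Fri, Sat, Sun, Thu, Tue, Wed} must be used), so B = Fri.
Determined: B=Fri. The other variables each still have more than one consistent value. That makes 1.

1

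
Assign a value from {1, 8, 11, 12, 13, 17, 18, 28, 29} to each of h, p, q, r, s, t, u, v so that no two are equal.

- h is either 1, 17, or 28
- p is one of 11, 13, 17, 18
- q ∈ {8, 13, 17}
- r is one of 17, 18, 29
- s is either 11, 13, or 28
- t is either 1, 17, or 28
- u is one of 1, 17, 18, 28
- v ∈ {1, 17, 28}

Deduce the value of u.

The 8 variables together cover exactly {1, 8, 11, 13, 17, 18, 28, 29} — 8 values for 8 variables — and 8 appears only in q's list, so q = 8.
The 7 still-open variables draw from only 7 values {1, 11, 13, 17, 18, 28, 29}, so each is used; only r can be 29, hence r = 29.
h, t, v between them cover only {1, 17, 28} — a naked triple. Remove those values from p, s, u.
So u = 18.

18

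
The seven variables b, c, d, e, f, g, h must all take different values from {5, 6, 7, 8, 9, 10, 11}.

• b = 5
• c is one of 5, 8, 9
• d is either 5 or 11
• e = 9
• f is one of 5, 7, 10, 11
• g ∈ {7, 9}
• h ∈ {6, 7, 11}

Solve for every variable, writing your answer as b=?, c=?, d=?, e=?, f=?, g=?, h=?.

b=5, c=8, d=11, e=9, f=10, g=7, h=6

b's domain is down to {5}, so b = 5. Remove 5 from c, d, f.
d's domain is down to {11}, so d = 11. Strike 11 from f, h.
e must be 9 (only option left). Strike 9 from c, g.
g must be 7 (only option left). Remove 7 from f, h.
That leaves h = 6.
c's domain is down to {8}, so c = 8.
That leaves f = 10.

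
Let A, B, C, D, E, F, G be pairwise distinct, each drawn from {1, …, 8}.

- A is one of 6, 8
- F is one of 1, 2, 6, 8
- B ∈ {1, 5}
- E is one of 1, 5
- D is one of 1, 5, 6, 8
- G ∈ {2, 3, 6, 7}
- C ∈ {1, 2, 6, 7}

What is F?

The 7 variables draw from only 7 values {1, 2, 3, 5, 6, 7, 8}, so each is used; only G can be 3, hence G = 3.
The 6 still-open variables together cover exactly {1, 2, 5, 6, 7, 8} — 6 values for 6 variables — and 7 appears only in C's list, so C = 7.
The 5 still-open variables together cover exactly {1, 2, 5, 6, 8} — 5 values for 5 variables — and 2 appears only in F's list, so F = 2.

2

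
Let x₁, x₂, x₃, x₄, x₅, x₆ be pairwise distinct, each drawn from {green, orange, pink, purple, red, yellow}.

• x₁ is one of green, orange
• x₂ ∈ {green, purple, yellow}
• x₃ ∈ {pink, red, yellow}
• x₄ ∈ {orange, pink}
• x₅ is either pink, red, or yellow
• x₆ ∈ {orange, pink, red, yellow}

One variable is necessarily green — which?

x₁

The 6 variables draw from only 6 values {green, orange, pink, purple, red, yellow}, so each is used; only x₂ can be purple, hence x₂ = purple.
Among the 5 still-open variables, green fits only x₁ (and all 5 values in {green, orange, pink, red, yellow} must be used), so x₁ = green.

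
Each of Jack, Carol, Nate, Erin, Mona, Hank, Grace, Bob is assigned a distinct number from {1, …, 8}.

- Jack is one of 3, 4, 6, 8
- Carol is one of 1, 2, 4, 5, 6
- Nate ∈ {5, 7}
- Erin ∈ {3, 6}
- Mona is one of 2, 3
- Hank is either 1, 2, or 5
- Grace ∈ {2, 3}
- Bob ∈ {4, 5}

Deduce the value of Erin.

The 8 variables draw from only 8 values {1, 2, 3, 4, 5, 6, 7, 8}, so each is used; only Nate can be 7, hence Nate = 7.
The 7 still-open variables together cover exactly {1, 2, 3, 4, 5, 6, 8} — 7 values for 7 variables — and 8 appears only in Jack's list, so Jack = 8.
Mona and Grace share exactly the 2 values {2, 3}; by pigeonhole those values go to them, so strike 2, 3 from Carol, Erin, Hank.
So Erin = 6.

6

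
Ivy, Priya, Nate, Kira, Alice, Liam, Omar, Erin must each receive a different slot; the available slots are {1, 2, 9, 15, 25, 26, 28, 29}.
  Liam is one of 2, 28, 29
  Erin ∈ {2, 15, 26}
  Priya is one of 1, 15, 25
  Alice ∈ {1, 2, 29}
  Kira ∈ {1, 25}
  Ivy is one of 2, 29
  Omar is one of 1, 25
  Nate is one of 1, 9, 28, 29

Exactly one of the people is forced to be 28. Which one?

Among the 8 variables, 9 fits only Nate (and all 8 values in {1, 2, 9, 15, 25, 26, 28, 29} must be used), so Nate = 9.
The 7 still-open variables draw from only 7 values {1, 2, 15, 25, 26, 28, 29}, so each is used; only Erin can be 26, hence Erin = 26.
The 6 still-open variables together cover exactly {1, 2, 15, 25, 28, 29} — 6 values for 6 variables — and 15 appears only in Priya's list, so Priya = 15.
The 5 still-open variables together cover exactly {1, 2, 25, 28, 29} — 5 values for 5 variables — and 28 appears only in Liam's list, so Liam = 28.

Liam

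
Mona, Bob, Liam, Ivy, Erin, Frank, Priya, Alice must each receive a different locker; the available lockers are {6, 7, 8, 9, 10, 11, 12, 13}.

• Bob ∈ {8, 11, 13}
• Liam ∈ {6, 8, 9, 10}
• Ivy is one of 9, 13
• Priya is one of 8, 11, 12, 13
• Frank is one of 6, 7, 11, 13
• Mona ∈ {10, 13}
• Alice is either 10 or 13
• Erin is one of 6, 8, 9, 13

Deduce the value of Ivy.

9

The 8 variables draw from only 8 values {6, 7, 8, 9, 10, 11, 12, 13}, so each is used; only Frank can be 7, hence Frank = 7.
The 7 still-open variables together cover exactly {6, 8, 9, 10, 11, 12, 13} — 7 values for 7 variables — and 12 appears only in Priya's list, so Priya = 12.
Among the 6 still-open variables, 11 fits only Bob (and all 6 values in {6, 8, 9, 10, 11, 13} must be used), so Bob = 11.
Mona and Alice share exactly the 2 values {10, 13}; by pigeonhole those values go to them, so strike 10, 13 from Liam, Ivy, Erin.
So Ivy = 9.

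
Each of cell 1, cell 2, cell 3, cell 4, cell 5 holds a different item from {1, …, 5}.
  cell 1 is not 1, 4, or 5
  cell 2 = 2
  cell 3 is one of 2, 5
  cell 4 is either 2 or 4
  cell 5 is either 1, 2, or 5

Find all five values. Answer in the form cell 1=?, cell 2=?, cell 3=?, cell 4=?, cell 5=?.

cell 1=3, cell 2=2, cell 3=5, cell 4=4, cell 5=1

cell 2's domain is down to {2}, so cell 2 = 2. Strike 2 from cell 1, cell 3, cell 4, cell 5.
cell 3's domain is down to {5}, so cell 3 = 5. Remove 5 from cell 5.
cell 4 must be 4 (only option left).
cell 5 must be 1 (only option left).
cell 1 must be 3 (only option left).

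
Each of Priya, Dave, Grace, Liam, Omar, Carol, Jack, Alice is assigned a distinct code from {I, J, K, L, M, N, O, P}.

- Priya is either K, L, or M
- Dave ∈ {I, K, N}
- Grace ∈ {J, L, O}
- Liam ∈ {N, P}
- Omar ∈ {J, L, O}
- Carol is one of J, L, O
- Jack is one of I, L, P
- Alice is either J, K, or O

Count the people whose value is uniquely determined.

2

Among the 8 variables, M fits only Priya (and all 8 values in {I, J, K, L, M, N, O, P} must be used), so Priya = M.
Grace, Omar, Carol between them cover only {J, L, O} — a naked triple. Remove those values from Jack, Alice.
Alice must be K (only option left). Remove K from Dave.
Determined: Priya=M, Alice=K. The other people each still have more than one consistent value. That makes 2.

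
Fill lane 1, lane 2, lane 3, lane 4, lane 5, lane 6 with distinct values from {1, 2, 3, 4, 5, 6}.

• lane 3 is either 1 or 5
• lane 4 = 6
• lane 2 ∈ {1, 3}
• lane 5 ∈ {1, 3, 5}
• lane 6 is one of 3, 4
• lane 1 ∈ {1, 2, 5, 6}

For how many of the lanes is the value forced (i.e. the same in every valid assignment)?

3

lane 4 must be 6 (only option left). Remove 6 from lane 1.
The 5 still-open variables together cover exactly {1, 2, 3, 4, 5} — 5 values for 5 variables — and 2 appears only in lane 1's list, so lane 1 = 2.
The 4 still-open variables draw from only 4 values {1, 3, 4, 5}, so each is used; only lane 6 can be 4, hence lane 6 = 4.
Determined: lane 1=2, lane 4=6, lane 6=4. The other lanes each still have more than one consistent value. That makes 3.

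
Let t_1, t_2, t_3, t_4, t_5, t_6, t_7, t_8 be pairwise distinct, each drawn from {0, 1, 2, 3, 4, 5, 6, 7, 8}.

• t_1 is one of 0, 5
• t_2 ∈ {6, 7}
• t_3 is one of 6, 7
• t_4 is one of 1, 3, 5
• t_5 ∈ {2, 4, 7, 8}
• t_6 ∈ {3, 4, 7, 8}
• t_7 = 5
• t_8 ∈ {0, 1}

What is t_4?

t_7's domain is down to {5}, so t_7 = 5. So t_1, t_4 can't be 5.
t_1 must be 0 (only option left). Strike 0 from t_8.
t_8 must be 1 (only option left). So t_4 can't be 1.
So t_4 = 3.

3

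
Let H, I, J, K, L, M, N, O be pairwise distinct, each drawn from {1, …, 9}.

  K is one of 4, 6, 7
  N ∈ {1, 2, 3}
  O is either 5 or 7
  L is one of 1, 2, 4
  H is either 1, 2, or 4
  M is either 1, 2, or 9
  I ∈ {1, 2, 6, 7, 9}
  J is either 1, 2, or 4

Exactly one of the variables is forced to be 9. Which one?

The 8 variables together cover exactly {1, 2, 3, 4, 5, 6, 7, 9} — 8 values for 8 variables — and 3 appears only in N's list, so N = 3.
The 7 still-open variables together cover exactly {1, 2, 4, 5, 6, 7, 9} — 7 values for 7 variables — and 5 appears only in O's list, so O = 5.
H, J, L between them cover only {1, 2, 4} — a naked triple. Remove those values from I, K, M.
So 9 goes to M.

M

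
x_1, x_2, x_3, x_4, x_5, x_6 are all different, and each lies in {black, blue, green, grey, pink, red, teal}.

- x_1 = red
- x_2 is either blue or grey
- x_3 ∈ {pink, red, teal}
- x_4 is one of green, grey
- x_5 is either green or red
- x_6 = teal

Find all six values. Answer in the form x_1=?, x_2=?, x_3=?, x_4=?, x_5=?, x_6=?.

x_1=red, x_2=blue, x_3=pink, x_4=grey, x_5=green, x_6=teal

x_1 has just one choice, so x_1 = red. Strike red from x_3, x_5.
x_5 must be green (only option left). Strike green from x_4.
x_6 must be teal (only option left). Eliminate teal elsewhere: x_3.
x_3 must be pink (only option left).
x_4 must be grey (only option left). So x_2 can't be grey.
That leaves x_2 = blue.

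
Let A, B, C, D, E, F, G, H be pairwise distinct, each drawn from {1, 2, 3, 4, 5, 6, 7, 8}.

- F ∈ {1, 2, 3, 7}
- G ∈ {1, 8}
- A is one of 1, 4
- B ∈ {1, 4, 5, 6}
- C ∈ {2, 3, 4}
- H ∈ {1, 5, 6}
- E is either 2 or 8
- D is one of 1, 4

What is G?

Among the 8 variables, 7 fits only F (and all 8 values in {1, 2, 3, 4, 5, 6, 7, 8} must be used), so F = 7.
The 7 still-open variables together cover exactly {1, 2, 3, 4, 5, 6, 8} — 7 values for 7 variables — and 3 appears only in C's list, so C = 3.
Among the 6 still-open variables, 2 fits only E (and all 6 values in {1, 2, 4, 5, 6, 8} must be used), so E = 2.
Among the 5 still-open variables, 8 fits only G (and all 5 values in {1, 4, 5, 6, 8} must be used), so G = 8.

8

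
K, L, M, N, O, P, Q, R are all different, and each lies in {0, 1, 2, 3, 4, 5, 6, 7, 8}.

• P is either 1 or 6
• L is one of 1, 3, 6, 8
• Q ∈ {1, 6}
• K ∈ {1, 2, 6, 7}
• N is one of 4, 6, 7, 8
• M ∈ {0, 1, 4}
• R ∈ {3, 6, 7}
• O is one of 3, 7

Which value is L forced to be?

Among the 8 variables, 0 fits only M (and all 8 values in {0, 1, 2, 3, 4, 6, 7, 8} must be used), so M = 0.
Among the 7 still-open variables, 2 fits only K (and all 7 values in {1, 2, 3, 4, 6, 7, 8} must be used), so K = 2.
Among the 6 still-open variables, 4 fits only N (and all 6 values in {1, 3, 4, 6, 7, 8} must be used), so N = 4.
The 5 still-open variables draw from only 5 values {1, 3, 6, 7, 8}, so each is used; only L can be 8, hence L = 8.

8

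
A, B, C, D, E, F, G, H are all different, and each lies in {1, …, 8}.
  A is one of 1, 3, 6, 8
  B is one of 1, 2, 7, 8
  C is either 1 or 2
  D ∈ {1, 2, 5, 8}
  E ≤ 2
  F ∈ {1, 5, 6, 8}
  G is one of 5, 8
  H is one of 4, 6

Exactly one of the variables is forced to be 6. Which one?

F

The 8 variables draw from only 8 values {1, 2, 3, 4, 5, 6, 7, 8}, so each is used; only A can be 3, hence A = 3.
The 7 still-open variables draw from only 7 values {1, 2, 4, 5, 6, 7, 8}, so each is used; only H can be 4, hence H = 4.
Among the 6 still-open variables, 6 fits only F (and all 6 values in {1, 2, 5, 6, 7, 8} must be used), so F = 6.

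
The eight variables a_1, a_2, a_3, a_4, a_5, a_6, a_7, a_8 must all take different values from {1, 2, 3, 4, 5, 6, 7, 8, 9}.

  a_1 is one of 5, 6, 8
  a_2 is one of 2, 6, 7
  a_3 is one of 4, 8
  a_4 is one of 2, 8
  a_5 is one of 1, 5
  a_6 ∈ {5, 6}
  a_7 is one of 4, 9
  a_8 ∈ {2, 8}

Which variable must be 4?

The 8 variables draw from only 8 values {1, 2, 4, 5, 6, 7, 8, 9}, so each is used; only a_5 can be 1, hence a_5 = 1.
The 7 still-open variables together cover exactly {2, 4, 5, 6, 7, 8, 9} — 7 values for 7 variables — and 7 appears only in a_2's list, so a_2 = 7.
The 6 still-open variables draw from only 6 values {2, 4, 5, 6, 8, 9}, so each is used; only a_7 can be 9, hence a_7 = 9.
The 5 still-open variables together cover exactly {2, 4, 5, 6, 8} — 5 values for 5 variables — and 4 appears only in a_3's list, so a_3 = 4.

a_3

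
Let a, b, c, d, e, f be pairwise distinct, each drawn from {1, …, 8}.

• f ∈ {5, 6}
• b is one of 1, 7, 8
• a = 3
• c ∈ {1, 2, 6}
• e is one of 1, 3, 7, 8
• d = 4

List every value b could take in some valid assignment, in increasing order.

a has just one choice, so a = 3. So e can't be 3.
d must be 4 (only option left).
No further eliminations apply; b can still be any of 1, 7, 8.

1, 7, 8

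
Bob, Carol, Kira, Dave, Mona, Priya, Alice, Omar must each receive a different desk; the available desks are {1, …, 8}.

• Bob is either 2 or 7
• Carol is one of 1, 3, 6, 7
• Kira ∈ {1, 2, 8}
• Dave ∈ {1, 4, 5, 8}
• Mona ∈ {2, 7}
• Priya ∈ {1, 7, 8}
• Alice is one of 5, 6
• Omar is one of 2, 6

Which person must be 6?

Omar

The 8 variables draw from only 8 values {1, 2, 3, 4, 5, 6, 7, 8}, so each is used; only Carol can be 3, hence Carol = 3.
The 7 still-open variables together cover exactly {1, 2, 4, 5, 6, 7, 8} — 7 values for 7 variables — and 4 appears only in Dave's list, so Dave = 4.
The 6 still-open variables draw from only 6 values {1, 2, 5, 6, 7, 8}, so each is used; only Alice can be 5, hence Alice = 5.
The 5 still-open variables together cover exactly {1, 2, 6, 7, 8} — 5 values for 5 variables — and 6 appears only in Omar's list, so Omar = 6.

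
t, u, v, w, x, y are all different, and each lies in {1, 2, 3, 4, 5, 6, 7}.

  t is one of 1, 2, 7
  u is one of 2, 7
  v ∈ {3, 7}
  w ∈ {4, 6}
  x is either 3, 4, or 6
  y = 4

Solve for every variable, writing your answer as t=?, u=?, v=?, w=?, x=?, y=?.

y has just one choice, so y = 4. Strike 4 from w, x.
w's domain is down to {6}, so w = 6. Strike 6 from x.
x must be 3 (only option left). Strike 3 from v.
That leaves v = 7. Strike 7 from t, u.
That leaves u = 2. Remove 2 from t.
That leaves t = 1.

t=1, u=2, v=7, w=6, x=3, y=4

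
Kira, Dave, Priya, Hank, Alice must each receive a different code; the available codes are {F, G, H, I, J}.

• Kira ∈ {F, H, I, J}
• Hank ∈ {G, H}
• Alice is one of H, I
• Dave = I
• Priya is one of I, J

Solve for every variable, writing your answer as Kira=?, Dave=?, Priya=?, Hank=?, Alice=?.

Kira=F, Dave=I, Priya=J, Hank=G, Alice=H

Dave must be I (only option left). Eliminate I elsewhere: Kira, Priya, Alice.
Priya's domain is down to {J}, so Priya = J. Eliminate J elsewhere: Kira.
Alice's domain is down to {H}, so Alice = H. Strike H from Kira, Hank.
Kira's domain is down to {F}, so Kira = F.
Hank's domain is down to {G}, so Hank = G.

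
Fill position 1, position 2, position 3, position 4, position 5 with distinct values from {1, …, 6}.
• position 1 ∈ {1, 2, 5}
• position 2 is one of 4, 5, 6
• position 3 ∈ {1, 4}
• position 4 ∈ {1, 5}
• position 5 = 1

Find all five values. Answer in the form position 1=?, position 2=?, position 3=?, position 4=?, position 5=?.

position 5 has just one choice, so position 5 = 1. Strike 1 from position 1, position 3, position 4.
position 3 has just one choice, so position 3 = 4. Remove 4 from position 2.
position 4's domain is down to {5}, so position 4 = 5. So position 1, position 2 can't be 5.
position 1's domain is down to {2}, so position 1 = 2.
That leaves position 2 = 6.

position 1=2, position 2=6, position 3=4, position 4=5, position 5=1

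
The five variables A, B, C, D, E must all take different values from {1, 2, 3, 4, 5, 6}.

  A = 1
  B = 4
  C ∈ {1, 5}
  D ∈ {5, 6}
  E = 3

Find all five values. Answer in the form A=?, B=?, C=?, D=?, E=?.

A=1, B=4, C=5, D=6, E=3

A's domain is down to {1}, so A = 1. Remove 1 from C.
B must be 4 (only option left).
C must be 5 (only option left). Remove 5 from D.
That leaves D = 6.
E's domain is down to {3}, so E = 3.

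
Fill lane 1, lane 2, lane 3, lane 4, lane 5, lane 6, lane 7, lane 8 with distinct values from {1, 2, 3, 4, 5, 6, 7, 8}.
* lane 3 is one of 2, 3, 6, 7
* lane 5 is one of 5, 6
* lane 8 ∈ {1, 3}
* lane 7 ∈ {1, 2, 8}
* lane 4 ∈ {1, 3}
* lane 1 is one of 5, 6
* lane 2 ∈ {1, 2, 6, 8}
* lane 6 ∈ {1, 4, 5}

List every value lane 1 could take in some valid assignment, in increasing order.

The 8 variables draw from only 8 values {1, 2, 3, 4, 5, 6, 7, 8}, so each is used; only lane 6 can be 4, hence lane 6 = 4.
Among the 7 still-open variables, 7 fits only lane 3 (and all 7 values in {1, 2, 3, 5, 6, 7, 8} must be used), so lane 3 = 7.
lane 1 and lane 5 share exactly the 2 values {5, 6}; by pigeonhole those values go to them, so strike 5, 6 from lane 2.
The 2 variables lane 4 and lane 8 are confined to {1, 3}, which locks those values in; drop them from lane 2, lane 7.
No further eliminations apply; lane 1 can still be any of 5, 6.

5, 6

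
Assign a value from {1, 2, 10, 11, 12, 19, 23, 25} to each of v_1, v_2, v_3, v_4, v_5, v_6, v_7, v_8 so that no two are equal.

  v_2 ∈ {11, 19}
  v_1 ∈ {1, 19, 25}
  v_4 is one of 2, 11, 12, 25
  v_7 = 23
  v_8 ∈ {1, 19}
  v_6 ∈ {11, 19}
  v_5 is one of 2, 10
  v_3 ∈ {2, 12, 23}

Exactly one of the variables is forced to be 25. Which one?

v_1

v_7's domain is down to {23}, so v_7 = 23. Remove 23 from v_3.
The 7 still-open variables together cover exactly {1, 2, 10, 11, 12, 19, 25} — 7 values for 7 variables — and 10 appears only in v_5's list, so v_5 = 10.
v_2 and v_6 between them cover only {11, 19} — a naked pair. Remove those values from v_1, v_4, v_8.
v_8 must be 1 (only option left). Remove 1 from v_1.
So 25 goes to v_1.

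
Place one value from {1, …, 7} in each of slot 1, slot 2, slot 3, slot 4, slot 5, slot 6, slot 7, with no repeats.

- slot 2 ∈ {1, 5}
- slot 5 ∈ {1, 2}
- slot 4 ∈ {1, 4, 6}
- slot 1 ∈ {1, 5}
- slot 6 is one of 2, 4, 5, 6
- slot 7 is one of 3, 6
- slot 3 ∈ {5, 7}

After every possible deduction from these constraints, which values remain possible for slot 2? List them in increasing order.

1, 5

The 7 variables draw from only 7 values {1, 2, 3, 4, 5, 6, 7}, so each is used; only slot 7 can be 3, hence slot 7 = 3.
The 6 still-open variables draw from only 6 values {1, 2, 4, 5, 6, 7}, so each is used; only slot 3 can be 7, hence slot 3 = 7.
slot 1 and slot 2 between them cover only {1, 5} — a naked pair. Remove those values from slot 4, slot 5, slot 6.
slot 5 must be 2 (only option left). Strike 2 from slot 6.
No further eliminations apply; slot 2 can still be any of 1, 5.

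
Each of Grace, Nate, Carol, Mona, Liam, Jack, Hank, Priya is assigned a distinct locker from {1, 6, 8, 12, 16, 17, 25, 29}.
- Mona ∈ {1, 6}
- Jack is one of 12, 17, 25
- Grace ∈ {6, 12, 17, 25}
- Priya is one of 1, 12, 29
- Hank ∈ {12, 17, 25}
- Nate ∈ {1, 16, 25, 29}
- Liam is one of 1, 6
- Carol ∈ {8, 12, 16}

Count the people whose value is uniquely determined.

3

Among the 8 variables, 8 fits only Carol (and all 8 values in {1, 6, 8, 12, 16, 17, 25, 29} must be used), so Carol = 8.
Among the 7 still-open variables, 16 fits only Nate (and all 7 values in {1, 6, 12, 16, 17, 25, 29} must be used), so Nate = 16.
The 6 still-open variables together cover exactly {1, 6, 12, 17, 25, 29} — 6 values for 6 variables — and 29 appears only in Priya's list, so Priya = 29.
Mona and Liam share exactly the 2 values {1, 6}; by pigeonhole those values go to them, so strike 1, 6 from Grace.
Determined: Nate=16, Carol=8, Priya=29. The other people each still have more than one consistent value. That makes 3.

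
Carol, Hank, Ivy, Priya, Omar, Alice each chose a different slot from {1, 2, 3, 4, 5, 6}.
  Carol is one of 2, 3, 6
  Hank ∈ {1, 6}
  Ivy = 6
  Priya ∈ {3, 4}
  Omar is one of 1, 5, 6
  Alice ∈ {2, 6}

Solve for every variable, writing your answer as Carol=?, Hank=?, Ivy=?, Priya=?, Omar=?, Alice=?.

Ivy has just one choice, so Ivy = 6. So Carol, Hank, Omar, Alice can't be 6.
That leaves Alice = 2. Strike 2 from Carol.
Carol has just one choice, so Carol = 3. Eliminate 3 elsewhere: Priya.
That leaves Hank = 1. So Omar can't be 1.
That leaves Priya = 4.
Omar's domain is down to {5}, so Omar = 5.

Carol=3, Hank=1, Ivy=6, Priya=4, Omar=5, Alice=2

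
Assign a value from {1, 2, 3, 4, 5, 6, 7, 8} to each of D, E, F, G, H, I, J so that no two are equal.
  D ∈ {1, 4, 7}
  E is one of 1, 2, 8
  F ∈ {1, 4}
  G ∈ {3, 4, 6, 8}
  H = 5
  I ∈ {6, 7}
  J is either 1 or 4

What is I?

H's domain is down to {5}, so H = 5.
F and J between them cover only {1, 4} — a naked pair. Remove those values from D, E, G.
That leaves D = 7. So I can't be 7.
So I = 6.

6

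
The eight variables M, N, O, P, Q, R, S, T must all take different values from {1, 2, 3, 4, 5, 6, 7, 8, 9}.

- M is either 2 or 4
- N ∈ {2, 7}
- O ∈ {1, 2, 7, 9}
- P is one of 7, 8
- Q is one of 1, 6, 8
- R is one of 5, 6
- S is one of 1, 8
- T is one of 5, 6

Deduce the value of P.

Among the 8 variables, 4 fits only M (and all 8 values in {1, 2, 4, 5, 6, 7, 8, 9} must be used), so M = 4.
The 7 still-open variables together cover exactly {1, 2, 5, 6, 7, 8, 9} — 7 values for 7 variables — and 9 appears only in O's list, so O = 9.
The 6 still-open variables draw from only 6 values {1, 2, 5, 6, 7, 8}, so each is used; only N can be 2, hence N = 2.
The 5 still-open variables draw from only 5 values {1, 5, 6, 7, 8}, so each is used; only P can be 7, hence P = 7.

7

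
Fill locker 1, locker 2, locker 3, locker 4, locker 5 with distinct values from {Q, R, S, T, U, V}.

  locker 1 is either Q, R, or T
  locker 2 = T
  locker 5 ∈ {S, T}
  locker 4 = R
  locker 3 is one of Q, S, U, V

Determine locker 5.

locker 2 must be T (only option left). Eliminate T elsewhere: locker 1, locker 5.
So locker 5 = S.

S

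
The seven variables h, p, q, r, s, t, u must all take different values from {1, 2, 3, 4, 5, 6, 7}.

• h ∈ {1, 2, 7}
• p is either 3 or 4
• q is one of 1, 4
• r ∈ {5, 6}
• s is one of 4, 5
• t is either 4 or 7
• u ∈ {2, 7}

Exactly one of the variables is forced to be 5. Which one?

s

The 7 variables draw from only 7 values {1, 2, 3, 4, 5, 6, 7}, so each is used; only p can be 3, hence p = 3.
The 6 still-open variables draw from only 6 values {1, 2, 4, 5, 6, 7}, so each is used; only r can be 6, hence r = 6.
The 5 still-open variables together cover exactly {1, 2, 4, 5, 7} — 5 values for 5 variables — and 5 appears only in s's list, so s = 5.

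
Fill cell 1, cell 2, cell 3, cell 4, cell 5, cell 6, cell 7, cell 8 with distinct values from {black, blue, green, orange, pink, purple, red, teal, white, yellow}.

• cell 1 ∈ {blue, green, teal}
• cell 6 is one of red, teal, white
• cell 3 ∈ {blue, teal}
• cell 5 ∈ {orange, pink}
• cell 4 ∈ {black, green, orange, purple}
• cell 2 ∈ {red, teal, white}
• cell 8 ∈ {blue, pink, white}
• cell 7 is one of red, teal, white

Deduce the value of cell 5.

cell 2, cell 6, cell 7 between them cover only {red, teal, white} — a naked triple. Remove those values from cell 1, cell 3, cell 8.
That leaves cell 3 = blue. So cell 1, cell 8 can't be blue.
cell 8 has just one choice, so cell 8 = pink. So cell 5 can't be pink.
So cell 5 = orange.

orange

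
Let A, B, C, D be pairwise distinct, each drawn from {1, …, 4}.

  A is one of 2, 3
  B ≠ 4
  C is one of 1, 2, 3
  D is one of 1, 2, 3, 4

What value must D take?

The 4 variables draw from only 4 values {1, 2, 3, 4}, so each is used; only D can be 4, hence D = 4.

4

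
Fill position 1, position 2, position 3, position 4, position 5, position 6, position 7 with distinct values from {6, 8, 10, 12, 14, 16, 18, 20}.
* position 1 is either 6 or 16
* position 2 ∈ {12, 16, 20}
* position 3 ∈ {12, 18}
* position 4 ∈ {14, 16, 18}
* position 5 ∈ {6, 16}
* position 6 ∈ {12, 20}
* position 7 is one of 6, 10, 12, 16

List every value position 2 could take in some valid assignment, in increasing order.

The 7 variables together cover exactly {6, 10, 12, 14, 16, 18, 20} — 7 values for 7 variables — and 10 appears only in position 7's list, so position 7 = 10.
The 6 still-open variables together cover exactly {6, 12, 14, 16, 18, 20} — 6 values for 6 variables — and 14 appears only in position 4's list, so position 4 = 14.
Among the 5 still-open variables, 18 fits only position 3 (and all 5 values in {6, 12, 16, 18, 20} must be used), so position 3 = 18.
position 1 and position 5 share exactly the 2 values {6, 16}; by pigeonhole those values go to them, so strike 6, 16 from position 2.
No further eliminations apply; position 2 can still be any of 12, 20.

12, 20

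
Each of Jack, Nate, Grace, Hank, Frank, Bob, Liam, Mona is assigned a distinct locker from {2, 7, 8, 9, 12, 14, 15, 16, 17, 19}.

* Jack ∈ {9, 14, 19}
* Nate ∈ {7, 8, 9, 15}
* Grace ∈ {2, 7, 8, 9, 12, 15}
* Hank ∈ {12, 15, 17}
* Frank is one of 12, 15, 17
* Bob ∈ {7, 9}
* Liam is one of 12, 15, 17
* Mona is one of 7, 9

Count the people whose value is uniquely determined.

2

The 2 variables Bob and Mona are confined to {7, 9}, which locks those values in; drop them from Jack, Nate, Grace.
Hank, Frank, Liam share exactly the 3 values {12, 15, 17}; by pigeonhole those values go to them, so strike 12, 15, 17 from Nate, Grace.
Nate has just one choice, so Nate = 8. Strike 8 from Grace.
Grace has just one choice, so Grace = 2.
Determined: Nate=8, Grace=2. The other people each still have more than one consistent value. That makes 2.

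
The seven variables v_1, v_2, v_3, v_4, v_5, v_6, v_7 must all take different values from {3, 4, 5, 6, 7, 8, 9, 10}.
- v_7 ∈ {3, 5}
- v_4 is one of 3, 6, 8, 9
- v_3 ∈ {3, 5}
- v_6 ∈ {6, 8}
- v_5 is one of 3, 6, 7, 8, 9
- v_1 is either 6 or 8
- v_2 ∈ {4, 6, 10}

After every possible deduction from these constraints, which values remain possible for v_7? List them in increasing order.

v_1 and v_6 share exactly the 2 values {6, 8}; by pigeonhole those values go to them, so strike 6, 8 from v_2, v_4, v_5.
The 2 variables v_3 and v_7 are confined to {3, 5}, which locks those values in; drop them from v_4, v_5.
v_4's domain is down to {9}, so v_4 = 9. Eliminate 9 elsewhere: v_5.
v_5 has just one choice, so v_5 = 7.
No further eliminations apply; v_7 can still be any of 3, 5.

3, 5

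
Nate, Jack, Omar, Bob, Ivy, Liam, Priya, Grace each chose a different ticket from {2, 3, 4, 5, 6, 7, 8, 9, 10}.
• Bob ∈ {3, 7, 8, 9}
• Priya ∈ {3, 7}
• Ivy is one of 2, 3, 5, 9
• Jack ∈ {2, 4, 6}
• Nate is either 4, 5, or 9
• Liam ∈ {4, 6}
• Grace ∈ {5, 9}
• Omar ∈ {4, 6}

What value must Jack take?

2

The 8 variables together cover exactly {2, 3, 4, 5, 6, 7, 8, 9} — 8 values for 8 variables — and 8 appears only in Bob's list, so Bob = 8.
The 7 still-open variables together cover exactly {2, 3, 4, 5, 6, 7, 9} — 7 values for 7 variables — and 7 appears only in Priya's list, so Priya = 7.
The 6 still-open variables together cover exactly {2, 3, 4, 5, 6, 9} — 6 values for 6 variables — and 3 appears only in Ivy's list, so Ivy = 3.
The 5 still-open variables together cover exactly {2, 4, 5, 6, 9} — 5 values for 5 variables — and 2 appears only in Jack's list, so Jack = 2.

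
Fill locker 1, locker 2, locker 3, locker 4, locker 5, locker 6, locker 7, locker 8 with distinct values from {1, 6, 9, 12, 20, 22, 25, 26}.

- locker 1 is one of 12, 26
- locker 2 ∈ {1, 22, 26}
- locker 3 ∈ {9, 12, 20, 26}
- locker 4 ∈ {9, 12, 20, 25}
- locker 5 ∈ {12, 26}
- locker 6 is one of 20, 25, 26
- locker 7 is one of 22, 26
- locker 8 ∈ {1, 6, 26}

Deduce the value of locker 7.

22

The 8 variables together cover exactly {1, 6, 9, 12, 20, 22, 25, 26} — 8 values for 8 variables — and 6 appears only in locker 8's list, so locker 8 = 6.
Among the 7 still-open variables, 1 fits only locker 2 (and all 7 values in {1, 9, 12, 20, 22, 25, 26} must be used), so locker 2 = 1.
The 6 still-open variables draw from only 6 values {9, 12, 20, 22, 25, 26}, so each is used; only locker 7 can be 22, hence locker 7 = 22.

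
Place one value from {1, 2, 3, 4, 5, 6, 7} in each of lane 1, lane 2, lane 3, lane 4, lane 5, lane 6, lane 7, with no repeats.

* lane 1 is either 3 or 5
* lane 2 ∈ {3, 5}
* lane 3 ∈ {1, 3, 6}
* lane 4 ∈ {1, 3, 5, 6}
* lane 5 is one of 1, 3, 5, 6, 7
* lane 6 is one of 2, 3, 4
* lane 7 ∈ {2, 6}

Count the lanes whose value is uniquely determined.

The 7 variables draw from only 7 values {1, 2, 3, 4, 5, 6, 7}, so each is used; only lane 6 can be 4, hence lane 6 = 4.
The 6 still-open variables draw from only 6 values {1, 2, 3, 5, 6, 7}, so each is used; only lane 7 can be 2, hence lane 7 = 2.
The 5 still-open variables together cover exactly {1, 3, 5, 6, 7} — 5 values for 5 variables — and 7 appears only in lane 5's list, so lane 5 = 7.
The 2 variables lane 1 and lane 2 are confined to {3, 5}, which locks those values in; drop them from lane 3, lane 4.
Determined: lane 5=7, lane 6=4, lane 7=2. The other lanes each still have more than one consistent value. That makes 3.

3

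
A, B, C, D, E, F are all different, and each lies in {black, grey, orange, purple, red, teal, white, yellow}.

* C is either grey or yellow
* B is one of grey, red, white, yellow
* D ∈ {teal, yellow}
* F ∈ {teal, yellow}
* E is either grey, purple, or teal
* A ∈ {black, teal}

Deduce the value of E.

D and F share exactly the 2 values {teal, yellow}; by pigeonhole those values go to them, so strike teal, yellow from A, B, C, E.
A must be black (only option left).
That leaves C = grey. Remove grey from B, E.
So E = purple.

purple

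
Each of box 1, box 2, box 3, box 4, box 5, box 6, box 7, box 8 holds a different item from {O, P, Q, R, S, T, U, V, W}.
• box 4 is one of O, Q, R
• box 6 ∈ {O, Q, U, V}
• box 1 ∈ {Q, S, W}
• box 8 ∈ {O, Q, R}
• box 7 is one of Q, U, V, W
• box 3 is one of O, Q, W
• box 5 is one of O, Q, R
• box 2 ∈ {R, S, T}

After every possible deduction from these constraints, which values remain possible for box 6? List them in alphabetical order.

The 8 variables together cover exactly {O, Q, R, S, T, U, V, W} — 8 values for 8 variables — and T appears only in box 2's list, so box 2 = T.
The 7 still-open variables together cover exactly {O, Q, R, S, U, V, W} — 7 values for 7 variables — and S appears only in box 1's list, so box 1 = S.
box 4, box 5, box 8 share exactly the 3 values {O, Q, R}; by pigeonhole those values go to them, so strike O, Q, R from box 3, box 6, box 7.
box 3's domain is down to {W}, so box 3 = W. Strike W from box 7.
No further eliminations apply; box 6 can still be any of U, V.

U, V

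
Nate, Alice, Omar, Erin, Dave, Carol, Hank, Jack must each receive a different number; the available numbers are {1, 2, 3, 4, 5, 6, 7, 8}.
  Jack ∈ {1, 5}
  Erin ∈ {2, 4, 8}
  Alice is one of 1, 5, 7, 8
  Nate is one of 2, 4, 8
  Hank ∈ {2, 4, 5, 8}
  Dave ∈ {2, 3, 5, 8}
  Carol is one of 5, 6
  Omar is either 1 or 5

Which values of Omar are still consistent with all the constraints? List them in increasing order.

1, 5

Among the 8 variables, 3 fits only Dave (and all 8 values in {1, 2, 3, 4, 5, 6, 7, 8} must be used), so Dave = 3.
Among the 7 still-open variables, 6 fits only Carol (and all 7 values in {1, 2, 4, 5, 6, 7, 8} must be used), so Carol = 6.
Among the 6 still-open variables, 7 fits only Alice (and all 6 values in {1, 2, 4, 5, 7, 8} must be used), so Alice = 7.
The 2 variables Omar and Jack are confined to {1, 5}, which locks those values in; drop them from Hank.
No further eliminations apply; Omar can still be any of 1, 5.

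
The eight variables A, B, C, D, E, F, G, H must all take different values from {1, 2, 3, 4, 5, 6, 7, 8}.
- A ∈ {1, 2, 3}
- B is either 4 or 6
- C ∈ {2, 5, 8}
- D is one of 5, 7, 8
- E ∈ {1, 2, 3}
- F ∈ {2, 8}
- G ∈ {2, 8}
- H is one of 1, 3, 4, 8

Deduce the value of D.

The 8 variables together cover exactly {1, 2, 3, 4, 5, 6, 7, 8} — 8 values for 8 variables — and 6 appears only in B's list, so B = 6.
The 7 still-open variables draw from only 7 values {1, 2, 3, 4, 5, 7, 8}, so each is used; only H can be 4, hence H = 4.
Among the 6 still-open variables, 7 fits only D (and all 6 values in {1, 2, 3, 5, 7, 8} must be used), so D = 7.

7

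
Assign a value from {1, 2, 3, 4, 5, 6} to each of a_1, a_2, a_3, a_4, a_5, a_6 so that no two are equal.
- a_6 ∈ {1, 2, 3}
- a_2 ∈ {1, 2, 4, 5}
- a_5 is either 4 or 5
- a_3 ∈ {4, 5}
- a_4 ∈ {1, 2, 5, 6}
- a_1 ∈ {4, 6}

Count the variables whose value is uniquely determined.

2

Among the 6 variables, 3 fits only a_6 (and all 6 values in {1, 2, 3, 4, 5, 6} must be used), so a_6 = 3.
The 2 variables a_3 and a_5 are confined to {4, 5}, which locks those values in; drop them from a_1, a_2, a_4.
That leaves a_1 = 6. So a_4 can't be 6.
Determined: a_1=6, a_6=3. The other variables each still have more than one consistent value. That makes 2.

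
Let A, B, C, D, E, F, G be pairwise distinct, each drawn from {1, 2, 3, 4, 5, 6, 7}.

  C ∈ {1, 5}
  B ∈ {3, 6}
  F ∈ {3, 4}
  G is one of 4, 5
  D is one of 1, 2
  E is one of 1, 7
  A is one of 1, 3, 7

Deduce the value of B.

6

Among the 7 variables, 2 fits only D (and all 7 values in {1, 2, 3, 4, 5, 6, 7} must be used), so D = 2.
Among the 6 still-open variables, 6 fits only B (and all 6 values in {1, 3, 4, 5, 6, 7} must be used), so B = 6.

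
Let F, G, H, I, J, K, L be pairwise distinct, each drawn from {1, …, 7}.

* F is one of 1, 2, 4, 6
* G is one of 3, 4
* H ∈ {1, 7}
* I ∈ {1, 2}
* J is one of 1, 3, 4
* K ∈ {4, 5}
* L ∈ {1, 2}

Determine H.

7

Among the 7 variables, 5 fits only K (and all 7 values in {1, 2, 3, 4, 5, 6, 7} must be used), so K = 5.
The 6 still-open variables together cover exactly {1, 2, 3, 4, 6, 7} — 6 values for 6 variables — and 6 appears only in F's list, so F = 6.
The 5 still-open variables together cover exactly {1, 2, 3, 4, 7} — 5 values for 5 variables — and 7 appears only in H's list, so H = 7.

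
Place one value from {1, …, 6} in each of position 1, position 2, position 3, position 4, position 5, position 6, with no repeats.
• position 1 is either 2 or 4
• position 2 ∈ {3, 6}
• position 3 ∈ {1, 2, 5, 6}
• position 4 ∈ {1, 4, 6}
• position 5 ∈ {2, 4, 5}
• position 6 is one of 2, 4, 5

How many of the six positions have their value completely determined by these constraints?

The 6 variables draw from only 6 values {1, 2, 3, 4, 5, 6}, so each is used; only position 2 can be 3, hence position 2 = 3.
position 1, position 5, position 6 between them cover only {2, 4, 5} — a naked triple. Remove those values from position 3, position 4.
Determined: position 2=3. The other positions each still have more than one consistent value. That makes 1.

1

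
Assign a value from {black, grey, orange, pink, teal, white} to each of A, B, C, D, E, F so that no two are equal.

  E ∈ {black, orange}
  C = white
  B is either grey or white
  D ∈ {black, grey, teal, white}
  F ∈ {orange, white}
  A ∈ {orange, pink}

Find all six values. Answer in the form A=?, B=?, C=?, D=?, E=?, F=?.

C must be white (only option left). Strike white from B, D, F.
F has just one choice, so F = orange. So A, E can't be orange.
A must be pink (only option left).
That leaves B = grey. Remove grey from D.
E's domain is down to {black}, so E = black. Strike black from D.
D has just one choice, so D = teal.

A=pink, B=grey, C=white, D=teal, E=black, F=orange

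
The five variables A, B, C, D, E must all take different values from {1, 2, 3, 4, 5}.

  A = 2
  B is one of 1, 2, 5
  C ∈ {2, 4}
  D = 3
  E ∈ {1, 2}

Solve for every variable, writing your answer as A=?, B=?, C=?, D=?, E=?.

A=2, B=5, C=4, D=3, E=1

A's domain is down to {2}, so A = 2. Strike 2 from B, C, E.
C's domain is down to {4}, so C = 4.
D must be 3 (only option left).
E must be 1 (only option left). Strike 1 from B.
B must be 5 (only option left).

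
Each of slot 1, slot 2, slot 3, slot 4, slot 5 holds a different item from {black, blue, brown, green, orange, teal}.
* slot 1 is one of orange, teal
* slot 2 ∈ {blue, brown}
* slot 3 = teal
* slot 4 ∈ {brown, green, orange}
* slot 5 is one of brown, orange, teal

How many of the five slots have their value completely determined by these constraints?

slot 3 has just one choice, so slot 3 = teal. So slot 1, slot 5 can't be teal.
slot 1's domain is down to {orange}, so slot 1 = orange. Strike orange from slot 4, slot 5.
slot 5's domain is down to {brown}, so slot 5 = brown. Strike brown from slot 2, slot 4.
slot 2's domain is down to {blue}, so slot 2 = blue.
slot 4 has just one choice, so slot 4 = green.
Every slot is fixed: slot 1=orange, slot 2=blue, slot 3=teal, slot 4=green, slot 5=brown. That makes 5.

5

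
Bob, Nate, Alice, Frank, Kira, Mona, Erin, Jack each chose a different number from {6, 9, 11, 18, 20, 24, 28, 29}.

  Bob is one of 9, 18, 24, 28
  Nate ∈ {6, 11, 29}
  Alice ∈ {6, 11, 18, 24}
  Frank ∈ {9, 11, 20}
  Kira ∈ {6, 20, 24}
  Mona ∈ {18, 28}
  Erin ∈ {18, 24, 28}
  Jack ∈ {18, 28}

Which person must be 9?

Bob

The 8 variables draw from only 8 values {6, 9, 11, 18, 20, 24, 28, 29}, so each is used; only Nate can be 29, hence Nate = 29.
Mona and Jack between them cover only {18, 28} — a naked pair. Remove those values from Bob, Alice, Erin.
That leaves Erin = 24. Strike 24 from Bob, Alice, Kira.
So 9 goes to Bob.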